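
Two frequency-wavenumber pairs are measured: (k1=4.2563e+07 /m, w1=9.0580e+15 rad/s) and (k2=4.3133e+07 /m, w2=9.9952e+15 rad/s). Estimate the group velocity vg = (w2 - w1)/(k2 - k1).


vg = (w2 - w1) / (k2 - k1)
= (9.9952e+15 - 9.0580e+15) / (4.3133e+07 - 4.2563e+07)
= 9.3720e+14 / 5.7000e+05
= 1.6442e+09 m/s

1.6442e+09


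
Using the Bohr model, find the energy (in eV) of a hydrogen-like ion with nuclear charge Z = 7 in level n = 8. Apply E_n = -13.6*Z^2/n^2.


E_n = -13.6 * Z^2 / n^2
= -13.6 * 7^2 / 8^2
= -13.6 * 49 / 64
= -10.4125 eV

-10.4125


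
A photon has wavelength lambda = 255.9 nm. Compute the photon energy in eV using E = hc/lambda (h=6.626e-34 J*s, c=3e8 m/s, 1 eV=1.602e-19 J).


E = hc / lambda
= (6.626e-34)(3e8) / (255.9e-9)
= 1.9878e-25 / 2.5590e-07
= 7.7679e-19 J
Converting to eV: 7.7679e-19 / 1.602e-19
= 4.8489 eV

4.8489


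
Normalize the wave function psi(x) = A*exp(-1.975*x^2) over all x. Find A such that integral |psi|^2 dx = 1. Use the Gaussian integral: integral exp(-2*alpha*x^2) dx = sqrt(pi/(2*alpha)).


integral |psi|^2 dx = A^2 * sqrt(pi/(2*alpha)) = 1
A^2 = sqrt(2*alpha/pi)
= sqrt(2 * 1.975 / pi)
= 1.121305
A = sqrt(1.121305)
= 1.0589

1.0589


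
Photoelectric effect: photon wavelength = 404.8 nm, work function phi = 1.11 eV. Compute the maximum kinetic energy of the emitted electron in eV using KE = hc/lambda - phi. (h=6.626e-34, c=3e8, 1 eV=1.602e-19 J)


E_photon = hc / lambda
= (6.626e-34)(3e8) / (404.8e-9)
= 4.9106e-19 J
= 3.0653 eV
KE = E_photon - phi
= 3.0653 - 1.11
= 1.9553 eV

1.9553


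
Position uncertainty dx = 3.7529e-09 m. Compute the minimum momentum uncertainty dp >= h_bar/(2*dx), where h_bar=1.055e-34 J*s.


dp = h_bar / (2 * dx)
= 1.055e-34 / (2 * 3.7529e-09)
= 1.055e-34 / 7.5058e-09
= 1.4056e-26 kg*m/s

1.4056e-26


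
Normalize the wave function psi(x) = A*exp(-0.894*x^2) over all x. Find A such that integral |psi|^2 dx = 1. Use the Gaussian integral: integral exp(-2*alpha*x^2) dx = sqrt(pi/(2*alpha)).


integral |psi|^2 dx = A^2 * sqrt(pi/(2*alpha)) = 1
A^2 = sqrt(2*alpha/pi)
= sqrt(2 * 0.894 / pi)
= 0.754412
A = sqrt(0.754412)
= 0.8686

0.8686


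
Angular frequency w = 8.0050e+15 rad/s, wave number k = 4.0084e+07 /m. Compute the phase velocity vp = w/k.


vp = w / k
= 8.0050e+15 / 4.0084e+07
= 1.9971e+08 m/s

1.9971e+08


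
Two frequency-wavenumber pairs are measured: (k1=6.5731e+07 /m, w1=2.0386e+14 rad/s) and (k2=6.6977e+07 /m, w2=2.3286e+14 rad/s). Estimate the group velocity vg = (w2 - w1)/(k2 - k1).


vg = (w2 - w1) / (k2 - k1)
= (2.3286e+14 - 2.0386e+14) / (6.6977e+07 - 6.5731e+07)
= 2.9000e+13 / 1.2460e+06
= 2.3274e+07 m/s

2.3274e+07


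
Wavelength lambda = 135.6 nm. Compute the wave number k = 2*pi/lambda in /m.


k = 2 * pi / lambda
= 6.2832 / (135.6e-9)
= 6.2832 / 1.3560e-07
= 4.6336e+07 /m

4.6336e+07


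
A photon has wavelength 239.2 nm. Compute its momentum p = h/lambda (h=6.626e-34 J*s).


p = h / lambda
= 6.626e-34 / (239.2e-9)
= 6.626e-34 / 2.3920e-07
= 2.7701e-27 kg*m/s

2.7701e-27


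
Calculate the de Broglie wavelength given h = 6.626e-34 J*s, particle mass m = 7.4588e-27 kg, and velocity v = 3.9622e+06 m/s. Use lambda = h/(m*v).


lambda = h / (m * v)
= 6.626e-34 / (7.4588e-27 * 3.9622e+06)
= 6.626e-34 / 2.9553e-20
= 2.2421e-14 m

2.2421e-14


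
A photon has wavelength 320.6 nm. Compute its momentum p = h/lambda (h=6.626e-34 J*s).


p = h / lambda
= 6.626e-34 / (320.6e-9)
= 6.626e-34 / 3.2060e-07
= 2.0667e-27 kg*m/s

2.0667e-27


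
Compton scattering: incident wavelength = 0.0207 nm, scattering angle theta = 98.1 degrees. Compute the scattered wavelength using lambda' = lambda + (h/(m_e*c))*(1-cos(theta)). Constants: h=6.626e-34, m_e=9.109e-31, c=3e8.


Compton wavelength: h/(m_e*c) = 2.4247e-12 m
d_lambda = 2.4247e-12 * (1 - cos(98.1 deg))
= 2.4247e-12 * 1.140901
= 2.7664e-12 m = 0.002766 nm
lambda' = 0.0207 + 0.002766
= 0.023466 nm

0.023466


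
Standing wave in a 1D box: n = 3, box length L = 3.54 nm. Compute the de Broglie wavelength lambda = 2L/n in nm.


lambda = 2L / n
= 2 * 3.54 / 3
= 7.08 / 3
= 2.36 nm

2.36


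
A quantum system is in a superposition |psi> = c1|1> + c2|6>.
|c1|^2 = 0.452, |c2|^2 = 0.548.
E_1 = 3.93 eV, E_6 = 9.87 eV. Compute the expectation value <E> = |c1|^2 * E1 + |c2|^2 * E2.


<E> = |c1|^2 * E1 + |c2|^2 * E2
= 0.452 * 3.93 + 0.548 * 9.87
= 1.7764 + 5.4088
= 7.1851 eV

7.1851


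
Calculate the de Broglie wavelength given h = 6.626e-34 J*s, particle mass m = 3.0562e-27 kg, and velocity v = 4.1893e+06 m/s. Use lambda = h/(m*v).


lambda = h / (m * v)
= 6.626e-34 / (3.0562e-27 * 4.1893e+06)
= 6.626e-34 / 1.2803e-20
= 5.1752e-14 m

5.1752e-14


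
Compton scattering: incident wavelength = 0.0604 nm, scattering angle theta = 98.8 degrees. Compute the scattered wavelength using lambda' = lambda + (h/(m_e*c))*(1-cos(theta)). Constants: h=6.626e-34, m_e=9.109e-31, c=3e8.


Compton wavelength: h/(m_e*c) = 2.4247e-12 m
d_lambda = 2.4247e-12 * (1 - cos(98.8 deg))
= 2.4247e-12 * 1.152986
= 2.7957e-12 m = 0.002796 nm
lambda' = 0.0604 + 0.002796
= 0.063196 nm

0.063196


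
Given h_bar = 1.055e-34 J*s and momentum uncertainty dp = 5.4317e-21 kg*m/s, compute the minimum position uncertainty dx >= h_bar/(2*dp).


dx = h_bar / (2 * dp)
= 1.055e-34 / (2 * 5.4317e-21)
= 1.055e-34 / 1.0863e-20
= 9.7115e-15 m

9.7115e-15


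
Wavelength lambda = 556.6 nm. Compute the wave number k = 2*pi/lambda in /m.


k = 2 * pi / lambda
= 6.2832 / (556.6e-9)
= 6.2832 / 5.5660e-07
= 1.1289e+07 /m

1.1289e+07


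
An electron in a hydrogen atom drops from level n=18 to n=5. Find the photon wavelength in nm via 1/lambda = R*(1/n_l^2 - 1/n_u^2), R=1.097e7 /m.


1/lambda = R * (1/n_l^2 - 1/n_u^2)
= 1.097e7 * (1/5^2 - 1/18^2)
= 1.097e7 * (0.04 - 0.003086)
= 1.097e7 * 0.036914
= 4.0494e+05 /m
lambda = 1 / 4.0494e+05 = 2469.4896 nm

2469.4896


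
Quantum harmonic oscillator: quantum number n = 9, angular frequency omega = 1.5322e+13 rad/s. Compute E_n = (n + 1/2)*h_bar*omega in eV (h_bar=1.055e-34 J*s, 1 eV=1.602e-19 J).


E = (n + 1/2) * h_bar * omega
= (9 + 0.5) * 1.055e-34 * 1.5322e+13
= 9.5 * 1.6165e-21
= 1.5356e-20 J
= 0.0959 eV

0.0959


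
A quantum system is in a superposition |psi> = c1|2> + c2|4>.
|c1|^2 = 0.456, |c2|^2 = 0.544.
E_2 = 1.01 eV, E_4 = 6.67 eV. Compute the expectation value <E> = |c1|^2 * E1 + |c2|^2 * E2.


<E> = |c1|^2 * E1 + |c2|^2 * E2
= 0.456 * 1.01 + 0.544 * 6.67
= 0.4606 + 3.6285
= 4.089 eV

4.089


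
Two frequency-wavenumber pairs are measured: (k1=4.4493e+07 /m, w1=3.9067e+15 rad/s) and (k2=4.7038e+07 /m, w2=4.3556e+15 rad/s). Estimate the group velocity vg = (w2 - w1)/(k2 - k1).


vg = (w2 - w1) / (k2 - k1)
= (4.3556e+15 - 3.9067e+15) / (4.7038e+07 - 4.4493e+07)
= 4.4890e+14 / 2.5450e+06
= 1.7639e+08 m/s

1.7639e+08


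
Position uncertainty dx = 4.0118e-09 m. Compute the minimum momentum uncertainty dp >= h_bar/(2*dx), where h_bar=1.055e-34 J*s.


dp = h_bar / (2 * dx)
= 1.055e-34 / (2 * 4.0118e-09)
= 1.055e-34 / 8.0236e-09
= 1.3149e-26 kg*m/s

1.3149e-26


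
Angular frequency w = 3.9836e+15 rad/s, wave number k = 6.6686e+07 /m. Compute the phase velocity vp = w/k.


vp = w / k
= 3.9836e+15 / 6.6686e+07
= 5.9737e+07 m/s

5.9737e+07


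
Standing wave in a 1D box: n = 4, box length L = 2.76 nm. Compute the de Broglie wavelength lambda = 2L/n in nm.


lambda = 2L / n
= 2 * 2.76 / 4
= 5.52 / 4
= 1.38 nm

1.38


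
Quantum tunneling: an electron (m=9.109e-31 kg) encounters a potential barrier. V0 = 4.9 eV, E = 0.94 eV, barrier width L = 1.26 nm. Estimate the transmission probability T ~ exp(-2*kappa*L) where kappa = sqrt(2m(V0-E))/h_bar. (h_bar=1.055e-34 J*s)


V0 - E = 3.96 eV = 6.3439e-19 J
kappa = sqrt(2 * m * (V0-E)) / h_bar
= sqrt(2 * 9.109e-31 * 6.3439e-19) / 1.055e-34
= 1.0190e+10 /m
2*kappa*L = 2 * 1.0190e+10 * 1.26e-9
= 25.679
T = exp(-25.679) = 7.043253e-12

7.043253e-12


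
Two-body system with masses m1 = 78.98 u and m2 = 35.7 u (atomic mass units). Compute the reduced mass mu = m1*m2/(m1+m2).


mu = m1 * m2 / (m1 + m2)
= 78.98 * 35.7 / (78.98 + 35.7)
= 2819.586 / 114.68
= 24.5866 u

24.5866


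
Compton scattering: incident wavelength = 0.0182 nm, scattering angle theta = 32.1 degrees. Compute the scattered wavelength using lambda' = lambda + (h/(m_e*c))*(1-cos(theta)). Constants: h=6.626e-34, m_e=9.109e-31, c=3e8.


Compton wavelength: h/(m_e*c) = 2.4247e-12 m
d_lambda = 2.4247e-12 * (1 - cos(32.1 deg))
= 2.4247e-12 * 0.152878
= 3.7068e-13 m = 0.000371 nm
lambda' = 0.0182 + 0.000371
= 0.018571 nm

0.018571


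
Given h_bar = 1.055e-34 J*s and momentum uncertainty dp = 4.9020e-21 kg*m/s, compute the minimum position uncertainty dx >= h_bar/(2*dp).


dx = h_bar / (2 * dp)
= 1.055e-34 / (2 * 4.9020e-21)
= 1.055e-34 / 9.8040e-21
= 1.0761e-14 m

1.0761e-14


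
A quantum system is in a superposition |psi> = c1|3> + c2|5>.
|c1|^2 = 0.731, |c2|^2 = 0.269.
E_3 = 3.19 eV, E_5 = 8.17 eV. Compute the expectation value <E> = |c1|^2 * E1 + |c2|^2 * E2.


<E> = |c1|^2 * E1 + |c2|^2 * E2
= 0.731 * 3.19 + 0.269 * 8.17
= 2.3319 + 2.1977
= 4.5296 eV

4.5296


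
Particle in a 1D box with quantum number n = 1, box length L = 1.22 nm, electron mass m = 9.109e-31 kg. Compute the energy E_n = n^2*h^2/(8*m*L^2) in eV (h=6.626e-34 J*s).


E = n^2 * h^2 / (8 * m * L^2)
= 1^2 * (6.626e-34)^2 / (8 * 9.109e-31 * (1.22e-9)^2)
= 1 * 4.3904e-67 / (8 * 9.109e-31 * 1.4884e-18)
= 4.0478e-20 J
= 0.2527 eV

0.2527


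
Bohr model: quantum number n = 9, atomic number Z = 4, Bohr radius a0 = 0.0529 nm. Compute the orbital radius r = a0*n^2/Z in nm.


r = a0 * n^2 / Z
= 0.0529 * 9^2 / 4
= 0.0529 * 81 / 4
= 1.0712 nm

1.0712


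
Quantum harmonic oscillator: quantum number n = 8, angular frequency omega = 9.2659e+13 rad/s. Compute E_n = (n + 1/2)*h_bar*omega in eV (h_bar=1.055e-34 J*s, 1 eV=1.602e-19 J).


E = (n + 1/2) * h_bar * omega
= (8 + 0.5) * 1.055e-34 * 9.2659e+13
= 8.5 * 9.7755e-21
= 8.3092e-20 J
= 0.5187 eV

0.5187


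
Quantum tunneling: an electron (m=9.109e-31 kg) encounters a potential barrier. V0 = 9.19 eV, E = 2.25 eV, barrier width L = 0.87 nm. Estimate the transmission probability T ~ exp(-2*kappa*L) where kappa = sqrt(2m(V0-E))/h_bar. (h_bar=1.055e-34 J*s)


V0 - E = 6.94 eV = 1.1118e-18 J
kappa = sqrt(2 * m * (V0-E)) / h_bar
= sqrt(2 * 9.109e-31 * 1.1118e-18) / 1.055e-34
= 1.3490e+10 /m
2*kappa*L = 2 * 1.3490e+10 * 0.87e-9
= 23.4724
T = exp(-23.4724) = 6.398105e-11

6.398105e-11


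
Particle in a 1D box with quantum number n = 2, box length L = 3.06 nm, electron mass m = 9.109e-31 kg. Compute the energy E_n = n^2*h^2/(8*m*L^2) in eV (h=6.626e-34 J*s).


E = n^2 * h^2 / (8 * m * L^2)
= 2^2 * (6.626e-34)^2 / (8 * 9.109e-31 * (3.06e-9)^2)
= 4 * 4.3904e-67 / (8 * 9.109e-31 * 9.3636e-18)
= 2.5737e-20 J
= 0.1607 eV

0.1607


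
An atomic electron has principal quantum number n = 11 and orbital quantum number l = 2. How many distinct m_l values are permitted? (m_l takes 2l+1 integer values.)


m_l ranges from -l to +l in integer steps
So m_l goes from -2 to +2
Count = 2l + 1 = 2*2 + 1
= 5

5


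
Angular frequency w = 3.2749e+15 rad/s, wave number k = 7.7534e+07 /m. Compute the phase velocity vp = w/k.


vp = w / k
= 3.2749e+15 / 7.7534e+07
= 4.2238e+07 m/s

4.2238e+07


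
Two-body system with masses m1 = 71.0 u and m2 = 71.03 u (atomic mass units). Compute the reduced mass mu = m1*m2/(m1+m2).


mu = m1 * m2 / (m1 + m2)
= 71.0 * 71.03 / (71.0 + 71.03)
= 5043.13 / 142.03
= 35.5075 u

35.5075


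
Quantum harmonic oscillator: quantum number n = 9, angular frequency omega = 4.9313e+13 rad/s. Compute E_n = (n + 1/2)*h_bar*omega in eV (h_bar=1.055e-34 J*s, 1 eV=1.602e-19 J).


E = (n + 1/2) * h_bar * omega
= (9 + 0.5) * 1.055e-34 * 4.9313e+13
= 9.5 * 5.2025e-21
= 4.9424e-20 J
= 0.3085 eV

0.3085


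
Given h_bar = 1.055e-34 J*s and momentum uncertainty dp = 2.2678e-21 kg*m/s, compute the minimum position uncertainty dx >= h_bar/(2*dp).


dx = h_bar / (2 * dp)
= 1.055e-34 / (2 * 2.2678e-21)
= 1.055e-34 / 4.5356e-21
= 2.3260e-14 m

2.3260e-14


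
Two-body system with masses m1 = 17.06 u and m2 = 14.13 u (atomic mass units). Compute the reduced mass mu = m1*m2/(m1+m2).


mu = m1 * m2 / (m1 + m2)
= 17.06 * 14.13 / (17.06 + 14.13)
= 241.0578 / 31.19
= 7.7287 u

7.7287


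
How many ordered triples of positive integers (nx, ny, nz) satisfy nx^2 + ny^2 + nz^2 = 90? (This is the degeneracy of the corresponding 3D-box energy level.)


Enumerate all (nx, ny, nz) with nx^2 + ny^2 + nz^2 = 90:
(1,5,8)
(1,8,5)
(4,5,7)
(4,7,5)
(5,1,8)
(5,4,7)
(5,7,4)
(5,8,1)
(7,4,5)
(7,5,4)
(8,1,5)
(8,5,1)
Total degeneracy = 12

12


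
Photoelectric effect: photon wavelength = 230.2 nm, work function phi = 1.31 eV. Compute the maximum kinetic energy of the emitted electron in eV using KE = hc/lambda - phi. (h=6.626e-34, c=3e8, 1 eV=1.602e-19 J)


E_photon = hc / lambda
= (6.626e-34)(3e8) / (230.2e-9)
= 8.6351e-19 J
= 5.3902 eV
KE = E_photon - phi
= 5.3902 - 1.31
= 4.0802 eV

4.0802


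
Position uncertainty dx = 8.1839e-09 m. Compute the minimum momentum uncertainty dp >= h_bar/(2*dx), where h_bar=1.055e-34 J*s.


dp = h_bar / (2 * dx)
= 1.055e-34 / (2 * 8.1839e-09)
= 1.055e-34 / 1.6368e-08
= 6.4456e-27 kg*m/s

6.4456e-27


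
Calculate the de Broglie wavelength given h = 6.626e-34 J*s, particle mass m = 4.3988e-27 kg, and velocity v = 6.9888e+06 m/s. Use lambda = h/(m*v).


lambda = h / (m * v)
= 6.626e-34 / (4.3988e-27 * 6.9888e+06)
= 6.626e-34 / 3.0742e-20
= 2.1553e-14 m

2.1553e-14


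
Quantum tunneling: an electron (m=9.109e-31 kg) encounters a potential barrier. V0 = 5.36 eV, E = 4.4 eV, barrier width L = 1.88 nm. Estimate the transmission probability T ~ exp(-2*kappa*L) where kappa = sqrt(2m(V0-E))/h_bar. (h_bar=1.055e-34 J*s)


V0 - E = 0.96 eV = 1.5379e-19 J
kappa = sqrt(2 * m * (V0-E)) / h_bar
= sqrt(2 * 9.109e-31 * 1.5379e-19) / 1.055e-34
= 5.0172e+09 /m
2*kappa*L = 2 * 5.0172e+09 * 1.88e-9
= 18.8648
T = exp(-18.8648) = 6.413777e-09

6.413777e-09


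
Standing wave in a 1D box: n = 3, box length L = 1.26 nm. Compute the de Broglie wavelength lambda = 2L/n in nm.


lambda = 2L / n
= 2 * 1.26 / 3
= 2.52 / 3
= 0.84 nm

0.84


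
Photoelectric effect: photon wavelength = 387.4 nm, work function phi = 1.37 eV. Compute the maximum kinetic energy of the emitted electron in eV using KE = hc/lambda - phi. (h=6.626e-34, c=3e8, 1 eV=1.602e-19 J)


E_photon = hc / lambda
= (6.626e-34)(3e8) / (387.4e-9)
= 5.1311e-19 J
= 3.203 eV
KE = E_photon - phi
= 3.203 - 1.37
= 1.833 eV

1.833


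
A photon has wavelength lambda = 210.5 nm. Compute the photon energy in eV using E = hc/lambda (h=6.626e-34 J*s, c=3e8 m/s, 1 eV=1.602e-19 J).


E = hc / lambda
= (6.626e-34)(3e8) / (210.5e-9)
= 1.9878e-25 / 2.1050e-07
= 9.4432e-19 J
Converting to eV: 9.4432e-19 / 1.602e-19
= 5.8947 eV

5.8947


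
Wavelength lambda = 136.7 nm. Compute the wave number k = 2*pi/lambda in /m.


k = 2 * pi / lambda
= 6.2832 / (136.7e-9)
= 6.2832 / 1.3670e-07
= 4.5963e+07 /m

4.5963e+07


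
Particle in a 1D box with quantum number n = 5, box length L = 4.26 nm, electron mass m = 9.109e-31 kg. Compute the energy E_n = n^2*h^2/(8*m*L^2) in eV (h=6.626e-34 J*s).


E = n^2 * h^2 / (8 * m * L^2)
= 5^2 * (6.626e-34)^2 / (8 * 9.109e-31 * (4.26e-9)^2)
= 25 * 4.3904e-67 / (8 * 9.109e-31 * 1.8148e-17)
= 8.2997e-20 J
= 0.5181 eV

0.5181


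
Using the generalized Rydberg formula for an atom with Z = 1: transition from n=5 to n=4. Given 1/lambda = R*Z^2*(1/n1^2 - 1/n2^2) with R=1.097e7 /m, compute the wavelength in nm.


1/lambda = R * Z^2 * (1/n1^2 - 1/n2^2)
= 1.097e7 * 1^2 * (1/4^2 - 1/5^2)
= 1.097e7 * 1 * (0.0625 - 0.04)
= 2.4682e+05 /m
lambda = 1 / 2.4682e+05
= 4051.4535 nm

4051.4535


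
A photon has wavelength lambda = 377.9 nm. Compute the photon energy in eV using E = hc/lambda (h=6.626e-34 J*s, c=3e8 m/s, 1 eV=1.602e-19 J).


E = hc / lambda
= (6.626e-34)(3e8) / (377.9e-9)
= 1.9878e-25 / 3.7790e-07
= 5.2601e-19 J
Converting to eV: 5.2601e-19 / 1.602e-19
= 3.2835 eV

3.2835


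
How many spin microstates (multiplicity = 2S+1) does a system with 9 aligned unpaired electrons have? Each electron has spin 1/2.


Total spin S = N * (1/2) = 9 * 0.5 = 4.5
Spin multiplicity = 2S + 1
= 2 * 4.5 + 1
= 10

10


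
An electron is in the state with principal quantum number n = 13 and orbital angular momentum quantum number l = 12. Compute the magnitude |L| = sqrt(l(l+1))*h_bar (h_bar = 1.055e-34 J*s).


L = sqrt(l*(l+1)) * h_bar
= sqrt(12 * 13) * 1.055e-34
= sqrt(156) * 1.055e-34
= 12.49 * 1.055e-34
= 1.3177e-33 J*s

1.3177e-33


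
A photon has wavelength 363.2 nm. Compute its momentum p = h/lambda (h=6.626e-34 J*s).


p = h / lambda
= 6.626e-34 / (363.2e-9)
= 6.626e-34 / 3.6320e-07
= 1.8243e-27 kg*m/s

1.8243e-27


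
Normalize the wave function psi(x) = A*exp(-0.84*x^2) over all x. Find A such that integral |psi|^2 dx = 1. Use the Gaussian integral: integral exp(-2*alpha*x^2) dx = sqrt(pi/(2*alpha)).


integral |psi|^2 dx = A^2 * sqrt(pi/(2*alpha)) = 1
A^2 = sqrt(2*alpha/pi)
= sqrt(2 * 0.84 / pi)
= 0.731273
A = sqrt(0.731273)
= 0.8551

0.8551


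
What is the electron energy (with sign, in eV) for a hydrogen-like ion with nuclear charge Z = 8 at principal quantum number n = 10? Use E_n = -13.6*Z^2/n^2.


E_n = -13.6 * Z^2 / n^2
= -13.6 * 8^2 / 10^2
= -13.6 * 64 / 100
= -8.704 eV

-8.704


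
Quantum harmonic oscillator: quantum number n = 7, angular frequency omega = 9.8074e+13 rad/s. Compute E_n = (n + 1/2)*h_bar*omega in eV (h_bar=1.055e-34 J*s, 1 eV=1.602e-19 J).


E = (n + 1/2) * h_bar * omega
= (7 + 0.5) * 1.055e-34 * 9.8074e+13
= 7.5 * 1.0347e-20
= 7.7601e-20 J
= 0.4844 eV

0.4844


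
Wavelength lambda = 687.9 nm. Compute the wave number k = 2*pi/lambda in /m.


k = 2 * pi / lambda
= 6.2832 / (687.9e-9)
= 6.2832 / 6.8790e-07
= 9.1339e+06 /m

9.1339e+06


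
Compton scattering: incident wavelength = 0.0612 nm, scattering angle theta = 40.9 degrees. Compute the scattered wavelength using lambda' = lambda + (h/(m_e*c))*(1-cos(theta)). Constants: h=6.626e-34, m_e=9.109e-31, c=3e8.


Compton wavelength: h/(m_e*c) = 2.4247e-12 m
d_lambda = 2.4247e-12 * (1 - cos(40.9 deg))
= 2.4247e-12 * 0.244147
= 5.9198e-13 m = 0.000592 nm
lambda' = 0.0612 + 0.000592
= 0.061792 nm

0.061792


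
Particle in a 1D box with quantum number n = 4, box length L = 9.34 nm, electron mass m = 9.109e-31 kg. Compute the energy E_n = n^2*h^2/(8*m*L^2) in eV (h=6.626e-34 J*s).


E = n^2 * h^2 / (8 * m * L^2)
= 4^2 * (6.626e-34)^2 / (8 * 9.109e-31 * (9.34e-9)^2)
= 16 * 4.3904e-67 / (8 * 9.109e-31 * 8.7236e-17)
= 1.1050e-20 J
= 0.069 eV

0.069


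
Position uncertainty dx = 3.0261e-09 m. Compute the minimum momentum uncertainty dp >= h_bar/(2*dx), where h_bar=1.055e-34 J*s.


dp = h_bar / (2 * dx)
= 1.055e-34 / (2 * 3.0261e-09)
= 1.055e-34 / 6.0522e-09
= 1.7432e-26 kg*m/s

1.7432e-26


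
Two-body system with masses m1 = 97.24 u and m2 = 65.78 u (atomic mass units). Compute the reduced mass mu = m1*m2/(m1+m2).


mu = m1 * m2 / (m1 + m2)
= 97.24 * 65.78 / (97.24 + 65.78)
= 6396.4472 / 163.02
= 39.2372 u

39.2372


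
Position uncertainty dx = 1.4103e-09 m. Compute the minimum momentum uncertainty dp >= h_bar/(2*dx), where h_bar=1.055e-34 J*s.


dp = h_bar / (2 * dx)
= 1.055e-34 / (2 * 1.4103e-09)
= 1.055e-34 / 2.8206e-09
= 3.7403e-26 kg*m/s

3.7403e-26


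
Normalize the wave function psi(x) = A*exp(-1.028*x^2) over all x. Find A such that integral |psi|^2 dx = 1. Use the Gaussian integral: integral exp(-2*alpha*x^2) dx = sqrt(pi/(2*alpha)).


integral |psi|^2 dx = A^2 * sqrt(pi/(2*alpha)) = 1
A^2 = sqrt(2*alpha/pi)
= sqrt(2 * 1.028 / pi)
= 0.808978
A = sqrt(0.808978)
= 0.8994

0.8994


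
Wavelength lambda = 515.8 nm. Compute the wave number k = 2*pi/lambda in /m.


k = 2 * pi / lambda
= 6.2832 / (515.8e-9)
= 6.2832 / 5.1580e-07
= 1.2181e+07 /m

1.2181e+07


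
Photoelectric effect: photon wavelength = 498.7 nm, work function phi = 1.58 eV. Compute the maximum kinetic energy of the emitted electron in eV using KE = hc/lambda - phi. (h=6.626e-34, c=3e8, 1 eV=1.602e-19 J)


E_photon = hc / lambda
= (6.626e-34)(3e8) / (498.7e-9)
= 3.9860e-19 J
= 2.4881 eV
KE = E_photon - phi
= 2.4881 - 1.58
= 0.9081 eV

0.9081


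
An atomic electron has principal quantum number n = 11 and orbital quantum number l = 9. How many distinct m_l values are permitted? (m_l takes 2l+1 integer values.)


m_l ranges from -l to +l in integer steps
So m_l goes from -9 to +9
Count = 2l + 1 = 2*9 + 1
= 19

19


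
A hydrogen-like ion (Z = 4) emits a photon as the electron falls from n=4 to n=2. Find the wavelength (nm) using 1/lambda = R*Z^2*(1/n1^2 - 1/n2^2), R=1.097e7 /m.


1/lambda = R * Z^2 * (1/n1^2 - 1/n2^2)
= 1.097e7 * 4^2 * (1/2^2 - 1/4^2)
= 1.097e7 * 16 * (0.25 - 0.0625)
= 3.2910e+07 /m
lambda = 1 / 3.2910e+07
= 30.3859 nm

30.3859


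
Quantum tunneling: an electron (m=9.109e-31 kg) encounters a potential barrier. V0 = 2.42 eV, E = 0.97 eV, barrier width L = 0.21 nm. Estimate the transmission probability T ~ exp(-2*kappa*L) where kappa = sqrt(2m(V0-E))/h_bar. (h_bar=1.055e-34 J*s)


V0 - E = 1.45 eV = 2.3229e-19 J
kappa = sqrt(2 * m * (V0-E)) / h_bar
= sqrt(2 * 9.109e-31 * 2.3229e-19) / 1.055e-34
= 6.1661e+09 /m
2*kappa*L = 2 * 6.1661e+09 * 0.21e-9
= 2.5898
T = exp(-2.5898) = 7.503674e-02

7.503674e-02


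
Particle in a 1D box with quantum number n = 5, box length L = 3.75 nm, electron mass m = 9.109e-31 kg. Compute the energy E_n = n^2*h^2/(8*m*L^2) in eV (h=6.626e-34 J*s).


E = n^2 * h^2 / (8 * m * L^2)
= 5^2 * (6.626e-34)^2 / (8 * 9.109e-31 * (3.75e-9)^2)
= 25 * 4.3904e-67 / (8 * 9.109e-31 * 1.4063e-17)
= 1.0711e-19 J
= 0.6686 eV

0.6686


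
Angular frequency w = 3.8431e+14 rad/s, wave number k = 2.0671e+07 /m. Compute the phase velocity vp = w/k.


vp = w / k
= 3.8431e+14 / 2.0671e+07
= 1.8592e+07 m/s

1.8592e+07


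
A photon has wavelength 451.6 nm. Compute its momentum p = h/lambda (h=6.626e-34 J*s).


p = h / lambda
= 6.626e-34 / (451.6e-9)
= 6.626e-34 / 4.5160e-07
= 1.4672e-27 kg*m/s

1.4672e-27


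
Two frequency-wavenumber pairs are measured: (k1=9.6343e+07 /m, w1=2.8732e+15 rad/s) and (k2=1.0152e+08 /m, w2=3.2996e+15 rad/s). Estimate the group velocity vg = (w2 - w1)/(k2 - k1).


vg = (w2 - w1) / (k2 - k1)
= (3.2996e+15 - 2.8732e+15) / (1.0152e+08 - 9.6343e+07)
= 4.2640e+14 / 5.1770e+06
= 8.2364e+07 m/s

8.2364e+07


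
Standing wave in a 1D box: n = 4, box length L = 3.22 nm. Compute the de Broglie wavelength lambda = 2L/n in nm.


lambda = 2L / n
= 2 * 3.22 / 4
= 6.44 / 4
= 1.61 nm

1.61


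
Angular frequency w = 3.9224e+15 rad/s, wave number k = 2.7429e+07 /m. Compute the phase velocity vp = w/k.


vp = w / k
= 3.9224e+15 / 2.7429e+07
= 1.4300e+08 m/s

1.4300e+08


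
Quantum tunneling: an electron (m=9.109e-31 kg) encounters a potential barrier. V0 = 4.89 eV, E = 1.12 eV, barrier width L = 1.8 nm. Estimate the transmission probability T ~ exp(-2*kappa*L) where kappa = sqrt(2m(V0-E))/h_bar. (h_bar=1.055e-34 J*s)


V0 - E = 3.77 eV = 6.0395e-19 J
kappa = sqrt(2 * m * (V0-E)) / h_bar
= sqrt(2 * 9.109e-31 * 6.0395e-19) / 1.055e-34
= 9.9426e+09 /m
2*kappa*L = 2 * 9.9426e+09 * 1.8e-9
= 35.7933
T = exp(-35.7933) = 2.851980e-16

2.851980e-16


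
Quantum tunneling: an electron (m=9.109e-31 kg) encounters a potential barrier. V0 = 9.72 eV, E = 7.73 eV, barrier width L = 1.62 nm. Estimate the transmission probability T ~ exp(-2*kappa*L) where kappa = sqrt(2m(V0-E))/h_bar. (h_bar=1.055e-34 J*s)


V0 - E = 1.99 eV = 3.1880e-19 J
kappa = sqrt(2 * m * (V0-E)) / h_bar
= sqrt(2 * 9.109e-31 * 3.1880e-19) / 1.055e-34
= 7.2236e+09 /m
2*kappa*L = 2 * 7.2236e+09 * 1.62e-9
= 23.4046
T = exp(-23.4046) = 6.847370e-11

6.847370e-11


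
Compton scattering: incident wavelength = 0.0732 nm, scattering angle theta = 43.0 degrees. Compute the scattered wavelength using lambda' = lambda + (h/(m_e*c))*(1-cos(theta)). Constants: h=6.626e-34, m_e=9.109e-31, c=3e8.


Compton wavelength: h/(m_e*c) = 2.4247e-12 m
d_lambda = 2.4247e-12 * (1 - cos(43.0 deg))
= 2.4247e-12 * 0.268646
= 6.5139e-13 m = 0.000651 nm
lambda' = 0.0732 + 0.000651
= 0.073851 nm

0.073851


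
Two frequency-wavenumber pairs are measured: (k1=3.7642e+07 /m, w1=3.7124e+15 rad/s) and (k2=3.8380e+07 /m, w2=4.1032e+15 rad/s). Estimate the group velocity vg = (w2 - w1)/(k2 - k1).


vg = (w2 - w1) / (k2 - k1)
= (4.1032e+15 - 3.7124e+15) / (3.8380e+07 - 3.7642e+07)
= 3.9080e+14 / 7.3800e+05
= 5.2954e+08 m/s

5.2954e+08


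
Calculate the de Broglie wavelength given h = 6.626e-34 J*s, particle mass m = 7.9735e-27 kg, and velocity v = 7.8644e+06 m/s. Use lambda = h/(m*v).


lambda = h / (m * v)
= 6.626e-34 / (7.9735e-27 * 7.8644e+06)
= 6.626e-34 / 6.2707e-20
= 1.0567e-14 m

1.0567e-14


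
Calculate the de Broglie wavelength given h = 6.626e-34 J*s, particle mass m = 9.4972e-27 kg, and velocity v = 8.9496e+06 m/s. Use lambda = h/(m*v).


lambda = h / (m * v)
= 6.626e-34 / (9.4972e-27 * 8.9496e+06)
= 6.626e-34 / 8.4996e-20
= 7.7956e-15 m

7.7956e-15


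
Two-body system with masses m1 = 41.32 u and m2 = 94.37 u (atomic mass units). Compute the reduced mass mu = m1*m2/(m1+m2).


mu = m1 * m2 / (m1 + m2)
= 41.32 * 94.37 / (41.32 + 94.37)
= 3899.3684 / 135.69
= 28.7373 u

28.7373


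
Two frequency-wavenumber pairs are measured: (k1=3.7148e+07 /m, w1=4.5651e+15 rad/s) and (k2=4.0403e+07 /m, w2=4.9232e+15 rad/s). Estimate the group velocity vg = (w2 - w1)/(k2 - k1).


vg = (w2 - w1) / (k2 - k1)
= (4.9232e+15 - 4.5651e+15) / (4.0403e+07 - 3.7148e+07)
= 3.5810e+14 / 3.2550e+06
= 1.1002e+08 m/s

1.1002e+08


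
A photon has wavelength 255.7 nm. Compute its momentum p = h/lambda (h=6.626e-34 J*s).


p = h / lambda
= 6.626e-34 / (255.7e-9)
= 6.626e-34 / 2.5570e-07
= 2.5913e-27 kg*m/s

2.5913e-27


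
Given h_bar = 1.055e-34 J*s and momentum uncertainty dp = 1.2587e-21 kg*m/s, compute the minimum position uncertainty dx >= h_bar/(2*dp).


dx = h_bar / (2 * dp)
= 1.055e-34 / (2 * 1.2587e-21)
= 1.055e-34 / 2.5174e-21
= 4.1908e-14 m

4.1908e-14


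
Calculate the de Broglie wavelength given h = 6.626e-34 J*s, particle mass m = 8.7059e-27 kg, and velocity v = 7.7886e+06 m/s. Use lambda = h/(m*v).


lambda = h / (m * v)
= 6.626e-34 / (8.7059e-27 * 7.7886e+06)
= 6.626e-34 / 6.7807e-20
= 9.7719e-15 m

9.7719e-15


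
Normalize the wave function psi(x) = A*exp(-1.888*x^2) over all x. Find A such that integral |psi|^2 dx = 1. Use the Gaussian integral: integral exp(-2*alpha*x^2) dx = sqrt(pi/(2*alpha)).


integral |psi|^2 dx = A^2 * sqrt(pi/(2*alpha)) = 1
A^2 = sqrt(2*alpha/pi)
= sqrt(2 * 1.888 / pi)
= 1.096329
A = sqrt(1.096329)
= 1.0471

1.0471


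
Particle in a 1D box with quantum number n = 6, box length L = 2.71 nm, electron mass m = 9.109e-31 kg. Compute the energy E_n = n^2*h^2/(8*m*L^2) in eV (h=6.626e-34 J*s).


E = n^2 * h^2 / (8 * m * L^2)
= 6^2 * (6.626e-34)^2 / (8 * 9.109e-31 * (2.71e-9)^2)
= 36 * 4.3904e-67 / (8 * 9.109e-31 * 7.3441e-18)
= 2.9533e-19 J
= 1.8435 eV

1.8435


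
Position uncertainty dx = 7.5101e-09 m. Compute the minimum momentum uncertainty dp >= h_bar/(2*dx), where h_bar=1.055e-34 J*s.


dp = h_bar / (2 * dx)
= 1.055e-34 / (2 * 7.5101e-09)
= 1.055e-34 / 1.5020e-08
= 7.0239e-27 kg*m/s

7.0239e-27


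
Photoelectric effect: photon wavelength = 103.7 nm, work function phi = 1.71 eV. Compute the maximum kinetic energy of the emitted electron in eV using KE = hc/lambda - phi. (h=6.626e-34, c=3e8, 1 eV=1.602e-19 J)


E_photon = hc / lambda
= (6.626e-34)(3e8) / (103.7e-9)
= 1.9169e-18 J
= 11.9655 eV
KE = E_photon - phi
= 11.9655 - 1.71
= 10.2555 eV

10.2555


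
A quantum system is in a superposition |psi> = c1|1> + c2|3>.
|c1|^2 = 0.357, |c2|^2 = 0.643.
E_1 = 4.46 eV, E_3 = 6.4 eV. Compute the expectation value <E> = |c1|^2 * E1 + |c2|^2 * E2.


<E> = |c1|^2 * E1 + |c2|^2 * E2
= 0.357 * 4.46 + 0.643 * 6.4
= 1.5922 + 4.1152
= 5.7074 eV

5.7074


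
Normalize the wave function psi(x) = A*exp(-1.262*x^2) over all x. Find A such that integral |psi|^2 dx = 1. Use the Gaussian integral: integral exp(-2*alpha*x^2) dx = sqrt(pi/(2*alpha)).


integral |psi|^2 dx = A^2 * sqrt(pi/(2*alpha)) = 1
A^2 = sqrt(2*alpha/pi)
= sqrt(2 * 1.262 / pi)
= 0.896334
A = sqrt(0.896334)
= 0.9467

0.9467


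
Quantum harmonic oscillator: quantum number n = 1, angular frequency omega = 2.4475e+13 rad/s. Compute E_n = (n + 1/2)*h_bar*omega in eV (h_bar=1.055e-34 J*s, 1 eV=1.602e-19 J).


E = (n + 1/2) * h_bar * omega
= (1 + 0.5) * 1.055e-34 * 2.4475e+13
= 1.5 * 2.5821e-21
= 3.8732e-21 J
= 0.0242 eV

0.0242


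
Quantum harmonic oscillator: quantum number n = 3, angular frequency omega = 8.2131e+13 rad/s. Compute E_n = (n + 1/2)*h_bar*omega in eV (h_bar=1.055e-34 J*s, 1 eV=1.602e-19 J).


E = (n + 1/2) * h_bar * omega
= (3 + 0.5) * 1.055e-34 * 8.2131e+13
= 3.5 * 8.6648e-21
= 3.0327e-20 J
= 0.1893 eV

0.1893


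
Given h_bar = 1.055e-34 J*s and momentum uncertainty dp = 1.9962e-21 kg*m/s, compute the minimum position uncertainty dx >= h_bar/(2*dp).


dx = h_bar / (2 * dp)
= 1.055e-34 / (2 * 1.9962e-21)
= 1.055e-34 / 3.9924e-21
= 2.6425e-14 m

2.6425e-14


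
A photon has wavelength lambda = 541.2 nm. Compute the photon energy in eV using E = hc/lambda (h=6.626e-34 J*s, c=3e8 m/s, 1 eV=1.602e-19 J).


E = hc / lambda
= (6.626e-34)(3e8) / (541.2e-9)
= 1.9878e-25 / 5.4120e-07
= 3.6729e-19 J
Converting to eV: 3.6729e-19 / 1.602e-19
= 2.2927 eV

2.2927


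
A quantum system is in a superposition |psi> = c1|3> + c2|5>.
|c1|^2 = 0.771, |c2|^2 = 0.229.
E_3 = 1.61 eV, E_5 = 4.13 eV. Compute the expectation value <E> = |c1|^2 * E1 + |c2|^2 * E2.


<E> = |c1|^2 * E1 + |c2|^2 * E2
= 0.771 * 1.61 + 0.229 * 4.13
= 1.2413 + 0.9458
= 2.1871 eV

2.1871


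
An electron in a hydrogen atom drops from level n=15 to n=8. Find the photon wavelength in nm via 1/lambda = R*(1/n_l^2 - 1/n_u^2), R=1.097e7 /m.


1/lambda = R * (1/n_l^2 - 1/n_u^2)
= 1.097e7 * (1/8^2 - 1/15^2)
= 1.097e7 * (0.015625 - 0.004444)
= 1.097e7 * 0.011181
= 1.2265e+05 /m
lambda = 1 / 1.2265e+05 = 8153.2355 nm

8153.2355


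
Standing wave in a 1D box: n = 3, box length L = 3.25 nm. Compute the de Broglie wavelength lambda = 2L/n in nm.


lambda = 2L / n
= 2 * 3.25 / 3
= 6.5 / 3
= 2.1667 nm

2.1667


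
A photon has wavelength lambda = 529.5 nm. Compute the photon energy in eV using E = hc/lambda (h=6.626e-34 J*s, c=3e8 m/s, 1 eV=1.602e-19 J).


E = hc / lambda
= (6.626e-34)(3e8) / (529.5e-9)
= 1.9878e-25 / 5.2950e-07
= 3.7541e-19 J
Converting to eV: 3.7541e-19 / 1.602e-19
= 2.3434 eV

2.3434


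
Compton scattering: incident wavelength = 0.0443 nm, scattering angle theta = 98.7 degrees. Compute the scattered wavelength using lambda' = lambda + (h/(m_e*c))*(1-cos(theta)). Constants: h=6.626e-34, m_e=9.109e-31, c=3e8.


Compton wavelength: h/(m_e*c) = 2.4247e-12 m
d_lambda = 2.4247e-12 * (1 - cos(98.7 deg))
= 2.4247e-12 * 1.151261
= 2.7915e-12 m = 0.002791 nm
lambda' = 0.0443 + 0.002791
= 0.047091 nm

0.047091


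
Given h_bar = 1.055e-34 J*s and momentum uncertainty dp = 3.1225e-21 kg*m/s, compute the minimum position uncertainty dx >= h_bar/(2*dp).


dx = h_bar / (2 * dp)
= 1.055e-34 / (2 * 3.1225e-21)
= 1.055e-34 / 6.2450e-21
= 1.6894e-14 m

1.6894e-14


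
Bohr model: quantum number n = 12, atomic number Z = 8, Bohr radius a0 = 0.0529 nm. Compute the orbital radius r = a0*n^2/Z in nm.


r = a0 * n^2 / Z
= 0.0529 * 12^2 / 8
= 0.0529 * 144 / 8
= 0.9522 nm

0.9522


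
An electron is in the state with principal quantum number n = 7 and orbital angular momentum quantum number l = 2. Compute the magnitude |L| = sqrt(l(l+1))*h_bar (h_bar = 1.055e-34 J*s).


L = sqrt(l*(l+1)) * h_bar
= sqrt(2 * 3) * 1.055e-34
= sqrt(6) * 1.055e-34
= 2.4495 * 1.055e-34
= 2.5842e-34 J*s

2.5842e-34


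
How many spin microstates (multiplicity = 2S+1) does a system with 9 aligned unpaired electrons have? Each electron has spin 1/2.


Total spin S = N * (1/2) = 9 * 0.5 = 4.5
Spin multiplicity = 2S + 1
= 2 * 4.5 + 1
= 10

10


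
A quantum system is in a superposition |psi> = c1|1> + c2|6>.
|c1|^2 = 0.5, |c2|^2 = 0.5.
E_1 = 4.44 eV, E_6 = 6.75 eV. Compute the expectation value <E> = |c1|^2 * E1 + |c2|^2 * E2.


<E> = |c1|^2 * E1 + |c2|^2 * E2
= 0.5 * 4.44 + 0.5 * 6.75
= 2.22 + 3.375
= 5.595 eV

5.595


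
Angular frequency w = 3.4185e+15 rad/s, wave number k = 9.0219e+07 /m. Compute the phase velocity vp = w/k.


vp = w / k
= 3.4185e+15 / 9.0219e+07
= 3.7891e+07 m/s

3.7891e+07


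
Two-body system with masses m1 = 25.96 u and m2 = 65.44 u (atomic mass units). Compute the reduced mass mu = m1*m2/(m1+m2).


mu = m1 * m2 / (m1 + m2)
= 25.96 * 65.44 / (25.96 + 65.44)
= 1698.8224 / 91.4
= 18.5867 u

18.5867


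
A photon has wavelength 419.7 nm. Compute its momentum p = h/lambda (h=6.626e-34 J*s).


p = h / lambda
= 6.626e-34 / (419.7e-9)
= 6.626e-34 / 4.1970e-07
= 1.5787e-27 kg*m/s

1.5787e-27


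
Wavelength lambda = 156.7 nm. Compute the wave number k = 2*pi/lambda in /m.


k = 2 * pi / lambda
= 6.2832 / (156.7e-9)
= 6.2832 / 1.5670e-07
= 4.0097e+07 /m

4.0097e+07


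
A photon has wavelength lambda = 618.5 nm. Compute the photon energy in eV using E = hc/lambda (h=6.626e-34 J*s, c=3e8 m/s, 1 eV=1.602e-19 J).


E = hc / lambda
= (6.626e-34)(3e8) / (618.5e-9)
= 1.9878e-25 / 6.1850e-07
= 3.2139e-19 J
Converting to eV: 3.2139e-19 / 1.602e-19
= 2.0062 eV

2.0062


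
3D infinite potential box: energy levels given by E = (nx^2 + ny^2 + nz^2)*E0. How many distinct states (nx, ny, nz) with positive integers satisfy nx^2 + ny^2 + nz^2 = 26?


Enumerate all (nx, ny, nz) with nx^2 + ny^2 + nz^2 = 26:
(1,3,4)
(1,4,3)
(3,1,4)
(3,4,1)
(4,1,3)
(4,3,1)
Total degeneracy = 6

6


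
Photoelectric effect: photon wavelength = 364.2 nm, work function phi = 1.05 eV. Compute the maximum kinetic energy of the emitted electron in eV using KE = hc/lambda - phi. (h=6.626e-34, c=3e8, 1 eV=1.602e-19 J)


E_photon = hc / lambda
= (6.626e-34)(3e8) / (364.2e-9)
= 5.4580e-19 J
= 3.407 eV
KE = E_photon - phi
= 3.407 - 1.05
= 2.357 eV

2.357


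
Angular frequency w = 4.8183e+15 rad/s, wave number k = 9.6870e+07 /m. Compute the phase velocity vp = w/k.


vp = w / k
= 4.8183e+15 / 9.6870e+07
= 4.9740e+07 m/s

4.9740e+07


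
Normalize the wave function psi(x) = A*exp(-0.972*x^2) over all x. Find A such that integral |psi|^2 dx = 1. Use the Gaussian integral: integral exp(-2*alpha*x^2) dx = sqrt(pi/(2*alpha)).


integral |psi|^2 dx = A^2 * sqrt(pi/(2*alpha)) = 1
A^2 = sqrt(2*alpha/pi)
= sqrt(2 * 0.972 / pi)
= 0.786635
A = sqrt(0.786635)
= 0.8869

0.8869


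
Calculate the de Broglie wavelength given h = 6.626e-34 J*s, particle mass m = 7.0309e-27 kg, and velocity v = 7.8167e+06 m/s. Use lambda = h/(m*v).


lambda = h / (m * v)
= 6.626e-34 / (7.0309e-27 * 7.8167e+06)
= 6.626e-34 / 5.4958e-20
= 1.2056e-14 m

1.2056e-14


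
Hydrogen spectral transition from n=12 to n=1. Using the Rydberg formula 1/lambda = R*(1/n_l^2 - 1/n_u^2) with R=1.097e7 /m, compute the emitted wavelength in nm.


1/lambda = R * (1/n_l^2 - 1/n_u^2)
= 1.097e7 * (1/1^2 - 1/12^2)
= 1.097e7 * (1.0 - 0.006944)
= 1.097e7 * 0.993056
= 1.0894e+07 /m
lambda = 1 / 1.0894e+07 = 91.7952 nm

91.7952


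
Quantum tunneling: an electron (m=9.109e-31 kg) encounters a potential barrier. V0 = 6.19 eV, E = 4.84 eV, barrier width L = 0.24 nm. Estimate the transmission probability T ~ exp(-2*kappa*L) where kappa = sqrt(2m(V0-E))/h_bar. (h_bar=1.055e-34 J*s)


V0 - E = 1.35 eV = 2.1627e-19 J
kappa = sqrt(2 * m * (V0-E)) / h_bar
= sqrt(2 * 9.109e-31 * 2.1627e-19) / 1.055e-34
= 5.9497e+09 /m
2*kappa*L = 2 * 5.9497e+09 * 0.24e-9
= 2.8559
T = exp(-2.8559) = 5.750621e-02

5.750621e-02


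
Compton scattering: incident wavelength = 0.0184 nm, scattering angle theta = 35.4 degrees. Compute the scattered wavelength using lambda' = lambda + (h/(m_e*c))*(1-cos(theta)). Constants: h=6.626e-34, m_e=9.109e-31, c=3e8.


Compton wavelength: h/(m_e*c) = 2.4247e-12 m
d_lambda = 2.4247e-12 * (1 - cos(35.4 deg))
= 2.4247e-12 * 0.184872
= 4.4826e-13 m = 0.000448 nm
lambda' = 0.0184 + 0.000448
= 0.018848 nm

0.018848


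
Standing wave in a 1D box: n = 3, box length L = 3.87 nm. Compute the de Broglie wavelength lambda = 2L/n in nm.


lambda = 2L / n
= 2 * 3.87 / 3
= 7.74 / 3
= 2.58 nm

2.58


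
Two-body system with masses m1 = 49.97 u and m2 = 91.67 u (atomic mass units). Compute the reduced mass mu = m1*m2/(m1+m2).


mu = m1 * m2 / (m1 + m2)
= 49.97 * 91.67 / (49.97 + 91.67)
= 4580.7499 / 141.64
= 32.3408 u

32.3408


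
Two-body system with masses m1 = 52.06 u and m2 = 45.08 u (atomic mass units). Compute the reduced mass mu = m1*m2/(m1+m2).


mu = m1 * m2 / (m1 + m2)
= 52.06 * 45.08 / (52.06 + 45.08)
= 2346.8648 / 97.14
= 24.1596 u

24.1596


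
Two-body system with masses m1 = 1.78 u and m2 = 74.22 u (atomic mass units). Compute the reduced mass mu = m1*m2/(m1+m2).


mu = m1 * m2 / (m1 + m2)
= 1.78 * 74.22 / (1.78 + 74.22)
= 132.1116 / 76.0
= 1.7383 u

1.7383


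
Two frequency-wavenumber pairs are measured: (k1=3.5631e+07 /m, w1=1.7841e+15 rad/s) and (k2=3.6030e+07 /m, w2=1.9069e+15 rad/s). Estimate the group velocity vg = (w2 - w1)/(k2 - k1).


vg = (w2 - w1) / (k2 - k1)
= (1.9069e+15 - 1.7841e+15) / (3.6030e+07 - 3.5631e+07)
= 1.2280e+14 / 3.9900e+05
= 3.0777e+08 m/s

3.0777e+08


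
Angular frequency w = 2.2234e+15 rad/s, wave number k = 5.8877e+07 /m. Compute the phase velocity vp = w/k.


vp = w / k
= 2.2234e+15 / 5.8877e+07
= 3.7763e+07 m/s

3.7763e+07


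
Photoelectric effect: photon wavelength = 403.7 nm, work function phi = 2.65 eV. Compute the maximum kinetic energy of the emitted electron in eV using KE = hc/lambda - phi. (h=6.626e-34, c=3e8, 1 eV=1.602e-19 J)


E_photon = hc / lambda
= (6.626e-34)(3e8) / (403.7e-9)
= 4.9240e-19 J
= 3.0736 eV
KE = E_photon - phi
= 3.0736 - 2.65
= 0.4236 eV

0.4236


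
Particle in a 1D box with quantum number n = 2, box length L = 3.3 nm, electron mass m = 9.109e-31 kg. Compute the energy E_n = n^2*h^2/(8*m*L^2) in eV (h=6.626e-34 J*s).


E = n^2 * h^2 / (8 * m * L^2)
= 2^2 * (6.626e-34)^2 / (8 * 9.109e-31 * (3.3e-9)^2)
= 4 * 4.3904e-67 / (8 * 9.109e-31 * 1.0890e-17)
= 2.2130e-20 J
= 0.1381 eV

0.1381


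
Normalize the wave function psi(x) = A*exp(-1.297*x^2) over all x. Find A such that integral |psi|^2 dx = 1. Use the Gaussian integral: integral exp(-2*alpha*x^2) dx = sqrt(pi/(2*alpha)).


integral |psi|^2 dx = A^2 * sqrt(pi/(2*alpha)) = 1
A^2 = sqrt(2*alpha/pi)
= sqrt(2 * 1.297 / pi)
= 0.908678
A = sqrt(0.908678)
= 0.9532

0.9532


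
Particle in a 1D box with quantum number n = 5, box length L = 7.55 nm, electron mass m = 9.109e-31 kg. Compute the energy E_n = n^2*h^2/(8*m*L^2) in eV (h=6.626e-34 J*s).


E = n^2 * h^2 / (8 * m * L^2)
= 5^2 * (6.626e-34)^2 / (8 * 9.109e-31 * (7.55e-9)^2)
= 25 * 4.3904e-67 / (8 * 9.109e-31 * 5.7002e-17)
= 2.6423e-20 J
= 0.1649 eV

0.1649


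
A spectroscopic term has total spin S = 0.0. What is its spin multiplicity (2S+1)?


Spin multiplicity = 2S + 1
= 2 * 0.0 + 1
= 0.0 + 1
= 1

1


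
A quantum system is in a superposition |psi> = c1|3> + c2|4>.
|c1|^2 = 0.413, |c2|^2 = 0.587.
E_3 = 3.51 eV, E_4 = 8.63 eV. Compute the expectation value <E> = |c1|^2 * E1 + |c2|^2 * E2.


<E> = |c1|^2 * E1 + |c2|^2 * E2
= 0.413 * 3.51 + 0.587 * 8.63
= 1.4496 + 5.0658
= 6.5154 eV

6.5154


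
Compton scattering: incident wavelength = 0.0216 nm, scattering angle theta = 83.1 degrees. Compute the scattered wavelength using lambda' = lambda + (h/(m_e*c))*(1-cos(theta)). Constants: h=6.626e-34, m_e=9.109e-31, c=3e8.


Compton wavelength: h/(m_e*c) = 2.4247e-12 m
d_lambda = 2.4247e-12 * (1 - cos(83.1 deg))
= 2.4247e-12 * 0.879863
= 2.1334e-12 m = 0.002133 nm
lambda' = 0.0216 + 0.002133
= 0.023733 nm

0.023733
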